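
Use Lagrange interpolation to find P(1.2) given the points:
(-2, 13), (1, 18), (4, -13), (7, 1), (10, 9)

Lagrange interpolation formula:
P(x) = Σ yᵢ × Lᵢ(x)
where Lᵢ(x) = Π_{j≠i} (x - xⱼ)/(xᵢ - xⱼ)

L_0(1.2) = (1.2 - 1)/(-2 - 1) × (1.2 - 4)/(-2 - 4) × (1.2 - 7)/(-2 - 7) × (1.2 - 10)/(-2 - 10) = -0.014703
L_1(1.2) = (1.2 - (-2))/(1 - (-2)) × (1.2 - 4)/(1 - 4) × (1.2 - 7)/(1 - 7) × (1.2 - 10)/(1 - 10) = 0.940984
L_2(1.2) = (1.2 - (-2))/(4 - (-2)) × (1.2 - 1)/(4 - 1) × (1.2 - 7)/(4 - 7) × (1.2 - 10)/(4 - 10) = 0.100820
L_3(1.2) = (1.2 - (-2))/(7 - (-2)) × (1.2 - 1)/(7 - 1) × (1.2 - 4)/(7 - 4) × (1.2 - 10)/(7 - 10) = -0.032448
L_4(1.2) = (1.2 - (-2))/(10 - (-2)) × (1.2 - 1)/(10 - 1) × (1.2 - 4)/(10 - 4) × (1.2 - 7)/(10 - 7) = 0.005347

P(1.2) = 13×L_0(1.2) + 18×L_1(1.2) + (-13)×L_2(1.2) + 1×L_3(1.2) + 9×L_4(1.2)
P(1.2) = 15.451595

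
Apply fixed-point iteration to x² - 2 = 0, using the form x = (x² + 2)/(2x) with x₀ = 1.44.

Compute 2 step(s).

Equation: x² - 2 = 0
Fixed-point form: x = (x² + 2)/(2x)
x₀ = 1.44

x_1 = g(1.440000) = 1.414444
x_2 = g(1.414444) = 1.414214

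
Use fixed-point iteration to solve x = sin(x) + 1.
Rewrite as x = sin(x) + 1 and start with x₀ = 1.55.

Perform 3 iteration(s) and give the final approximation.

Equation: x = sin(x) + 1
Fixed-point form: x = sin(x) + 1
x₀ = 1.55

x_1 = g(1.550000) = 1.999784
x_2 = g(1.999784) = 1.909387
x_3 = g(1.909387) = 1.943224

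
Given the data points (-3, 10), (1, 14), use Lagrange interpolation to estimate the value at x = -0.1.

Lagrange interpolation formula:
P(x) = Σ yᵢ × Lᵢ(x)
where Lᵢ(x) = Π_{j≠i} (x - xⱼ)/(xᵢ - xⱼ)

L_0(-0.1) = (-0.1 - 1)/(-3 - 1) = 0.275000
L_1(-0.1) = (-0.1 - (-3))/(1 - (-3)) = 0.725000

P(-0.1) = 10×L_0(-0.1) + 14×L_1(-0.1)
P(-0.1) = 12.900000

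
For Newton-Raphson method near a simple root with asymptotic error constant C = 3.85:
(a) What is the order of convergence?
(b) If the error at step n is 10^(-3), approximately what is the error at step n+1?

(a) Newton-Raphson has quadratic (order 2) convergence near simple roots.
    This means |e_{n+1}| ≈ C|e_n|².

(b) With |e_n| = 10^(-3) and C = 3.85:
    |e_{n+1}| ≈ 3.85 × (10^(-3))² = 3.85 × 10^(-6)

(a) 2 (quadratic); (b) |e_{n+1}| ≈ 3.850e-06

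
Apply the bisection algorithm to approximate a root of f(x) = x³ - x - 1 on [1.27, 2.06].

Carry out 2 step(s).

f(x) = x³ - x - 1
Initial interval: [1.27, 2.06]

Iteration 1:
  c_1 = (1.270000 + 2.060000)/2 = 1.665000
  f(c_1) = f(1.665000) = 1.950755
  f(a) × f(c) < 0, new interval: [1.270000, 1.665000]
Iteration 2:
  c_2 = (1.270000 + 1.665000)/2 = 1.467500
  f(c_2) = f(1.467500) = 0.692844
  f(a) × f(c) < 0, new interval: [1.270000, 1.467500]

After 2 iteration(s), the approximation is c_2 = 1.467500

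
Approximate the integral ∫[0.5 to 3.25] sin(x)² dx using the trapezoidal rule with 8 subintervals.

f(x) = sin(x)²
a = 0.5, b = 3.25, n = 8
h = (b - a)/n = 0.343750

Trapezoidal rule: (h/2)[f(x₀) + 2f(x₁) + 2f(x₂) + ... + f(xₙ)]

x_0 = 0.5000, f(x_0) = 0.229849, coefficient = 1
x_1 = 0.8438, f(x_1) = 0.558219, coefficient = 2
x_2 = 1.1875, f(x_2) = 0.860139, coefficient = 2
x_3 = 1.5312, f(x_3) = 0.998437, coefficient = 2
x_4 = 1.8750, f(x_4) = 0.910280, coefficient = 2
x_5 = 2.2188, f(x_5) = 0.635720, coefficient = 2
x_6 = 2.5625, f(x_6) = 0.299499, coefficient = 2
x_7 = 2.9062, f(x_7) = 0.054371, coefficient = 2
x_8 = 3.2500, f(x_8) = 0.011706, coefficient = 1

I ≈ (0.343750/2) × 8.874885 = 1.525371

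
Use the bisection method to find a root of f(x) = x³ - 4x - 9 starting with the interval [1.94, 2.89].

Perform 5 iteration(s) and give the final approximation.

f(x) = x³ - 4x - 9
Initial interval: [1.94, 2.89]

Iteration 1:
  c_1 = (1.940000 + 2.890000)/2 = 2.415000
  f(c_1) = f(2.415000) = -4.575177
  f(a) × f(c) ≥ 0, new interval: [2.415000, 2.890000]
Iteration 2:
  c_2 = (2.415000 + 2.890000)/2 = 2.652500
  f(c_2) = f(2.652500) = -0.947657
  f(a) × f(c) ≥ 0, new interval: [2.652500, 2.890000]
Iteration 3:
  c_3 = (2.652500 + 2.890000)/2 = 2.771250
  f(c_3) = f(2.771250) = 1.197719
  f(a) × f(c) < 0, new interval: [2.652500, 2.771250]
Iteration 4:
  c_4 = (2.652500 + 2.771250)/2 = 2.711875
  f(c_4) = f(2.711875) = 0.096350
  f(a) × f(c) < 0, new interval: [2.652500, 2.711875]
Iteration 5:
  c_5 = (2.652500 + 2.711875)/2 = 2.682187
  f(c_5) = f(2.682187) = -0.432745
  f(a) × f(c) ≥ 0, new interval: [2.682187, 2.711875]

After 5 iteration(s), the approximation is c_5 = 2.682187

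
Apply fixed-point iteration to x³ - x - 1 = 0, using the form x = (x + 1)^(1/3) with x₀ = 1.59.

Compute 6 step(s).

Equation: x³ - x - 1 = 0
Fixed-point form: x = (x + 1)^(1/3)
x₀ = 1.59

x_1 = g(1.590000) = 1.373304
x_2 = g(1.373304) = 1.333883
x_3 = g(1.333883) = 1.326457
x_4 = g(1.326457) = 1.325048
x_5 = g(1.325048) = 1.324781
x_6 = g(1.324781) = 1.324730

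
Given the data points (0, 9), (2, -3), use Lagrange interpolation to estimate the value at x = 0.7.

Lagrange interpolation formula:
P(x) = Σ yᵢ × Lᵢ(x)
where Lᵢ(x) = Π_{j≠i} (x - xⱼ)/(xᵢ - xⱼ)

L_0(0.7) = (0.7 - 2)/(0 - 2) = 0.650000
L_1(0.7) = (0.7 - 0)/(2 - 0) = 0.350000

P(0.7) = 9×L_0(0.7) + (-3)×L_1(0.7)
P(0.7) = 4.800000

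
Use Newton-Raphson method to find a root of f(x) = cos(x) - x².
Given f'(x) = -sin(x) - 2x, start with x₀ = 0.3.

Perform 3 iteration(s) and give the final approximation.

f(x) = cos(x) - x²
f'(x) = -sin(x) - 2x
x₀ = 0.3

Newton-Raphson formula: x_{n+1} = x_n - f(x_n)/f'(x_n)

Iteration 1:
  f(0.300000) = 0.865336
  f'(0.300000) = -0.895520
  x_1 = 0.300000 - 0.865336/(-0.895520) = 1.266295
Iteration 2:
  f(1.266295) = -1.303685
  f'(1.266295) = -3.486586
  x_2 = 1.266295 - (-1.303685)/(-3.486586) = 0.892380
Iteration 3:
  f(0.892380) = -0.168782
  f'(0.892380) = -2.563329
  x_3 = 0.892380 - (-0.168782)/(-2.563329) = 0.826535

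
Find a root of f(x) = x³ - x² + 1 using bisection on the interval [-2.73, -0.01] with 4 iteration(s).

f(x) = x³ - x² + 1
Initial interval: [-2.73, -0.01]

Iteration 1:
  c_1 = (-2.730000 + (-0.010000))/2 = -1.370000
  f(c_1) = f(-1.370000) = -3.448253
  f(a) × f(c) ≥ 0, new interval: [-1.370000, -0.010000]
Iteration 2:
  c_2 = (-1.370000 + (-0.010000))/2 = -0.690000
  f(c_2) = f(-0.690000) = 0.195391
  f(a) × f(c) < 0, new interval: [-1.370000, -0.690000]
Iteration 3:
  c_3 = (-1.370000 + (-0.690000))/2 = -1.030000
  f(c_3) = f(-1.030000) = -1.153627
  f(a) × f(c) ≥ 0, new interval: [-1.030000, -0.690000]
Iteration 4:
  c_4 = (-1.030000 + (-0.690000))/2 = -0.860000
  f(c_4) = f(-0.860000) = -0.375656
  f(a) × f(c) ≥ 0, new interval: [-0.860000, -0.690000]

After 4 iteration(s), the approximation is c_4 = -0.860000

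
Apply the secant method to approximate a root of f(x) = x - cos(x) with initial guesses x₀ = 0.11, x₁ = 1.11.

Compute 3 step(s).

f(x) = x - cos(x)
x₀ = 0.11, x₁ = 1.11

Secant formula: x_{n+1} = x_n - f(x_n)(x_n - x_{n-1})/(f(x_n) - f(x_{n-1}))

Iteration 1:
  f(0.110000) = -0.883956
  f(1.110000) = 0.665338
  x_2 = 1.110000 - 0.665338×(1.110000 - 0.110000)/(0.665338 - (-0.883956))
       = 0.680554
Iteration 2:
  f(1.110000) = 0.665338
  f(0.680554) = -0.096670
  x_3 = 0.680554 - (-0.096670)×(0.680554 - 1.110000)/(-0.096670 - 0.665338)
       = 0.735035
Iteration 3:
  f(0.680554) = -0.096670
  f(0.735035) = -0.006773
  x_4 = 0.735035 - (-0.006773)×(0.735035 - 0.680554)/(-0.006773 - (-0.096670))
       = 0.739139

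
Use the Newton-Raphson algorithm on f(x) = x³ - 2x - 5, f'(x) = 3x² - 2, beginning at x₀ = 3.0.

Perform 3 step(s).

f(x) = x³ - 2x - 5
f'(x) = 3x² - 2
x₀ = 3.0

Newton-Raphson formula: x_{n+1} = x_n - f(x_n)/f'(x_n)

Iteration 1:
  f(3.000000) = 16.000000
  f'(3.000000) = 25.000000
  x_1 = 3.000000 - 16.000000/25.000000 = 2.360000
Iteration 2:
  f(2.360000) = 3.424256
  f'(2.360000) = 14.708800
  x_2 = 2.360000 - 3.424256/14.708800 = 2.127197
Iteration 3:
  f(2.127197) = 0.371100
  f'(2.127197) = 11.574898
  x_3 = 2.127197 - 0.371100/11.574898 = 2.095136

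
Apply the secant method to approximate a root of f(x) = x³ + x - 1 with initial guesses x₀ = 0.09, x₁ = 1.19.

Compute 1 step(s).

f(x) = x³ + x - 1
x₀ = 0.09, x₁ = 1.19

Secant formula: x_{n+1} = x_n - f(x_n)(x_n - x_{n-1})/(f(x_n) - f(x_{n-1}))

Iteration 1:
  f(0.090000) = -0.909271
  f(1.190000) = 1.875159
  x_2 = 1.190000 - 1.875159×(1.190000 - 0.090000)/(1.875159 - (-0.909271))
       = 0.449211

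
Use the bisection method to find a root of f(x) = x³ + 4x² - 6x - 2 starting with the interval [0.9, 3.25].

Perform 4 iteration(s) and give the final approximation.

f(x) = x³ + 4x² - 6x - 2
Initial interval: [0.9, 3.25]

Iteration 1:
  c_1 = (0.900000 + 3.250000)/2 = 2.075000
  f(c_1) = f(2.075000) = 11.706672
  f(a) × f(c) < 0, new interval: [0.900000, 2.075000]
Iteration 2:
  c_2 = (0.900000 + 2.075000)/2 = 1.487500
  f(c_2) = f(1.487500) = 1.216951
  f(a) × f(c) < 0, new interval: [0.900000, 1.487500]
Iteration 3:
  c_3 = (0.900000 + 1.487500)/2 = 1.193750
  f(c_3) = f(1.193750) = -1.761203
  f(a) × f(c) ≥ 0, new interval: [1.193750, 1.487500]
Iteration 4:
  c_4 = (1.193750 + 1.487500)/2 = 1.340625
  f(c_4) = f(1.340625) = -0.445176
  f(a) × f(c) ≥ 0, new interval: [1.340625, 1.487500]

After 4 iteration(s), the approximation is c_4 = 1.340625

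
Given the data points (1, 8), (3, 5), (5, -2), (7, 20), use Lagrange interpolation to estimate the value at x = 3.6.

Lagrange interpolation formula:
P(x) = Σ yᵢ × Lᵢ(x)
where Lᵢ(x) = Π_{j≠i} (x - xⱼ)/(xᵢ - xⱼ)

L_0(3.6) = (3.6 - 3)/(1 - 3) × (3.6 - 5)/(1 - 5) × (3.6 - 7)/(1 - 7) = -0.059500
L_1(3.6) = (3.6 - 1)/(3 - 1) × (3.6 - 5)/(3 - 5) × (3.6 - 7)/(3 - 7) = 0.773500
L_2(3.6) = (3.6 - 1)/(5 - 1) × (3.6 - 3)/(5 - 3) × (3.6 - 7)/(5 - 7) = 0.331500
L_3(3.6) = (3.6 - 1)/(7 - 1) × (3.6 - 3)/(7 - 3) × (3.6 - 5)/(7 - 5) = -0.045500

P(3.6) = 8×L_0(3.6) + 5×L_1(3.6) + (-2)×L_2(3.6) + 20×L_3(3.6)
P(3.6) = 1.818500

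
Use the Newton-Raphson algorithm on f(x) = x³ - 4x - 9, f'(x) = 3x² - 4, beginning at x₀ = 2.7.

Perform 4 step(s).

f(x) = x³ - 4x - 9
f'(x) = 3x² - 4
x₀ = 2.7

Newton-Raphson formula: x_{n+1} = x_n - f(x_n)/f'(x_n)

Iteration 1:
  f(2.700000) = -0.117000
  f'(2.700000) = 17.870000
  x_1 = 2.700000 - (-0.117000)/17.870000 = 2.706547
Iteration 2:
  f(2.706547) = 0.000348
  f'(2.706547) = 17.976195
  x_2 = 2.706547 - 0.000348/17.976195 = 2.706528
Iteration 3:
  f(2.706528) = 0.000000
  f'(2.706528) = 17.975881
  x_3 = 2.706528 - 0.000000/17.975881 = 2.706528
Iteration 4:
  f(2.706528) = 0.000000
  f'(2.706528) = 17.975881
  x_4 = 2.706528 - 0.000000/17.975881 = 2.706528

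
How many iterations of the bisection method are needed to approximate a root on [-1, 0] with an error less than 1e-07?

We need (b-a)/2^n ≤ 1e-07
(0 - (-1))/2^n ≤ 1e-07
1/2^n ≤ 1e-07
2^n ≥ 10000000
n ≥ log₂(10000000) = 23.25
n ≥ 24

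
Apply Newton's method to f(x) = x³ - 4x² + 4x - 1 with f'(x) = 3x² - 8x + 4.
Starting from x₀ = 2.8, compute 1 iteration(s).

f(x) = x³ - 4x² + 4x - 1
f'(x) = 3x² - 8x + 4
x₀ = 2.8

Newton-Raphson formula: x_{n+1} = x_n - f(x_n)/f'(x_n)

Iteration 1:
  f(2.800000) = 0.792000
  f'(2.800000) = 5.120000
  x_1 = 2.800000 - 0.792000/5.120000 = 2.645313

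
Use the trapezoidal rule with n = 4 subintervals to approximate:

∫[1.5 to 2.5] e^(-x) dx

f(x) = e^(-x)
a = 1.5, b = 2.5, n = 4
h = (b - a)/n = 0.250000

Trapezoidal rule: (h/2)[f(x₀) + 2f(x₁) + 2f(x₂) + ... + f(xₙ)]

x_0 = 1.5000, f(x_0) = 0.223130, coefficient = 1
x_1 = 1.7500, f(x_1) = 0.173774, coefficient = 2
x_2 = 2.0000, f(x_2) = 0.135335, coefficient = 2
x_3 = 2.2500, f(x_3) = 0.105399, coefficient = 2
x_4 = 2.5000, f(x_4) = 0.082085, coefficient = 1

I ≈ (0.250000/2) × 1.134232 = 0.141779
Exact value: 0.141045
Error: 0.000734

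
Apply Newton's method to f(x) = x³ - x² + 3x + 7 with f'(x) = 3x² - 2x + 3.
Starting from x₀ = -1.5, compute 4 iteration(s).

f(x) = x³ - x² + 3x + 7
f'(x) = 3x² - 2x + 3
x₀ = -1.5

Newton-Raphson formula: x_{n+1} = x_n - f(x_n)/f'(x_n)

Iteration 1:
  f(-1.500000) = -3.125000
  f'(-1.500000) = 12.750000
  x_1 = -1.500000 - (-3.125000)/12.750000 = -1.254902
Iteration 2:
  f(-1.254902) = -0.315678
  f'(-1.254902) = 10.234141
  x_2 = -1.254902 - (-0.315678)/10.234141 = -1.224056
Iteration 3:
  f(-1.224056) = -0.004504
  f'(-1.224056) = 9.943055
  x_3 = -1.224056 - (-0.004504)/9.943055 = -1.223603
Iteration 4:
  f(-1.223603) = -0.000001
  f'(-1.223603) = 9.938823
  x_4 = -1.223603 - (-0.000001)/9.938823 = -1.223603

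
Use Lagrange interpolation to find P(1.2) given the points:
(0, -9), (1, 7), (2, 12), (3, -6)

Lagrange interpolation formula:
P(x) = Σ yᵢ × Lᵢ(x)
where Lᵢ(x) = Π_{j≠i} (x - xⱼ)/(xᵢ - xⱼ)

L_0(1.2) = (1.2 - 1)/(0 - 1) × (1.2 - 2)/(0 - 2) × (1.2 - 3)/(0 - 3) = -0.048000
L_1(1.2) = (1.2 - 0)/(1 - 0) × (1.2 - 2)/(1 - 2) × (1.2 - 3)/(1 - 3) = 0.864000
L_2(1.2) = (1.2 - 0)/(2 - 0) × (1.2 - 1)/(2 - 1) × (1.2 - 3)/(2 - 3) = 0.216000
L_3(1.2) = (1.2 - 0)/(3 - 0) × (1.2 - 1)/(3 - 1) × (1.2 - 2)/(3 - 2) = -0.032000

P(1.2) = (-9)×L_0(1.2) + 7×L_1(1.2) + 12×L_2(1.2) + (-6)×L_3(1.2)
P(1.2) = 9.264000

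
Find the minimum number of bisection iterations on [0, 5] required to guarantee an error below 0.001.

We need (b-a)/2^n ≤ 0.001
(5 - 0)/2^n ≤ 0.001
5/2^n ≤ 0.001
2^n ≥ 5000
n ≥ log₂(5000) = 12.29
n ≥ 13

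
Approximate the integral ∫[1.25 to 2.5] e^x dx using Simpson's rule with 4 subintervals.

f(x) = e^x
a = 1.25, b = 2.5, n = 4
h = (b - a)/n = 0.312500

Simpson's rule: (h/3)[f(x₀) + 4f(x₁) + 2f(x₂) + ... + f(xₙ)]

x_0 = 1.2500, f(x_0) = 3.490343, coefficient = 1
x_1 = 1.5625, f(x_1) = 4.770733, coefficient = 4
x_2 = 1.8750, f(x_2) = 6.520819, coefficient = 2
x_3 = 2.1875, f(x_3) = 8.912903, coefficient = 4
x_4 = 2.5000, f(x_4) = 12.182494, coefficient = 1

I ≈ (0.312500/3) × 83.449020 = 8.692606
Exact value: 8.692151
Error: 0.000455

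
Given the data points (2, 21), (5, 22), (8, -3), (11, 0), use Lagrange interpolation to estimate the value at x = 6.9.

Lagrange interpolation formula:
P(x) = Σ yᵢ × Lᵢ(x)
where Lᵢ(x) = Π_{j≠i} (x - xⱼ)/(xᵢ - xⱼ)

L_0(6.9) = (6.9 - 5)/(2 - 5) × (6.9 - 8)/(2 - 8) × (6.9 - 11)/(2 - 11) = -0.052895
L_1(6.9) = (6.9 - 2)/(5 - 2) × (6.9 - 8)/(5 - 8) × (6.9 - 11)/(5 - 11) = 0.409241
L_2(6.9) = (6.9 - 2)/(8 - 2) × (6.9 - 5)/(8 - 5) × (6.9 - 11)/(8 - 11) = 0.706870
L_3(6.9) = (6.9 - 2)/(11 - 2) × (6.9 - 5)/(11 - 5) × (6.9 - 8)/(11 - 8) = -0.063216

P(6.9) = 21×L_0(6.9) + 22×L_1(6.9) + (-3)×L_2(6.9) + 0×L_3(6.9)
P(6.9) = 5.771889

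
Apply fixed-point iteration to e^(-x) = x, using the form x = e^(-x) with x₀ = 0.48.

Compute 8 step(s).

Equation: e^(-x) = x
Fixed-point form: x = e^(-x)
x₀ = 0.48

x_1 = g(0.480000) = 0.618783
x_2 = g(0.618783) = 0.538599
x_3 = g(0.538599) = 0.583565
x_4 = g(0.583565) = 0.557906
x_5 = g(0.557906) = 0.572407
x_6 = g(0.572407) = 0.564166
x_7 = g(0.564166) = 0.568834
x_8 = g(0.568834) = 0.566185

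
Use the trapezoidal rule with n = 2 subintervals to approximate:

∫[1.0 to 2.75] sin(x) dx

f(x) = sin(x)
a = 1.0, b = 2.75, n = 2
h = (b - a)/n = 0.875000

Trapezoidal rule: (h/2)[f(x₀) + 2f(x₁) + 2f(x₂) + ... + f(xₙ)]

x_0 = 1.0000, f(x_0) = 0.841471, coefficient = 1
x_1 = 1.8750, f(x_1) = 0.954086, coefficient = 2
x_2 = 2.7500, f(x_2) = 0.381661, coefficient = 1

I ≈ (0.875000/2) × 3.131304 = 1.369945
Exact value: 1.464605
Error: 0.094659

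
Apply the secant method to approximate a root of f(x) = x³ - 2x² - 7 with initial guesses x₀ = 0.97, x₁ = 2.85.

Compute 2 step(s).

f(x) = x³ - 2x² - 7
x₀ = 0.97, x₁ = 2.85

Secant formula: x_{n+1} = x_n - f(x_n)(x_n - x_{n-1})/(f(x_n) - f(x_{n-1}))

Iteration 1:
  f(0.970000) = -7.969127
  f(2.850000) = -0.095875
  x_2 = 2.850000 - (-0.095875)×(2.850000 - 0.970000)/(-0.095875 - (-7.969127))
       = 2.872893
Iteration 2:
  f(2.850000) = -0.095875
  f(2.872893) = 0.204439
  x_3 = 2.872893 - 0.204439×(2.872893 - 2.850000)/(0.204439 - (-0.095875))
       = 2.857309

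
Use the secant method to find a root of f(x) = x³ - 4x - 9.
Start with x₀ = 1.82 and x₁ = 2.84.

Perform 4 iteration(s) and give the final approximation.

f(x) = x³ - 4x - 9
x₀ = 1.82, x₁ = 2.84

Secant formula: x_{n+1} = x_n - f(x_n)(x_n - x_{n-1})/(f(x_n) - f(x_{n-1}))

Iteration 1:
  f(1.820000) = -10.251432
  f(2.840000) = 2.546304
  x_2 = 2.840000 - 2.546304×(2.840000 - 1.820000)/(2.546304 - (-10.251432))
       = 2.637056
Iteration 2:
  f(2.840000) = 2.546304
  f(2.637056) = -1.209975
  x_3 = 2.637056 - (-1.209975)×(2.637056 - 2.840000)/(-1.209975 - 2.546304)
       = 2.702428
Iteration 3:
  f(2.637056) = -1.209975
  f(2.702428) = -0.073562
  x_4 = 2.702428 - (-0.073562)×(2.702428 - 2.637056)/(-0.073562 - (-1.209975))
       = 2.706660
Iteration 4:
  f(2.702428) = -0.073562
  f(2.706660) = 0.002370
  x_5 = 2.706660 - 0.002370×(2.706660 - 2.702428)/(0.002370 - (-0.073562))
       = 2.706528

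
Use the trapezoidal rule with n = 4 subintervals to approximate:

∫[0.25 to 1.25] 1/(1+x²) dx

f(x) = 1/(1+x²)
a = 0.25, b = 1.25, n = 4
h = (b - a)/n = 0.250000

Trapezoidal rule: (h/2)[f(x₀) + 2f(x₁) + 2f(x₂) + ... + f(xₙ)]

x_0 = 0.2500, f(x_0) = 0.941176, coefficient = 1
x_1 = 0.5000, f(x_1) = 0.800000, coefficient = 2
x_2 = 0.7500, f(x_2) = 0.640000, coefficient = 2
x_3 = 1.0000, f(x_3) = 0.500000, coefficient = 2
x_4 = 1.2500, f(x_4) = 0.390244, coefficient = 1

I ≈ (0.250000/2) × 5.211420 = 0.651428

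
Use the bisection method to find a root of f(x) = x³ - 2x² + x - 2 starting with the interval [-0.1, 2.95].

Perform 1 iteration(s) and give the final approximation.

f(x) = x³ - 2x² + x - 2
Initial interval: [-0.1, 2.95]

Iteration 1:
  c_1 = (-0.100000 + 2.950000)/2 = 1.425000
  f(c_1) = f(1.425000) = -1.742609
  f(a) × f(c) ≥ 0, new interval: [1.425000, 2.950000]

After 1 iteration(s), the approximation is c_1 = 1.425000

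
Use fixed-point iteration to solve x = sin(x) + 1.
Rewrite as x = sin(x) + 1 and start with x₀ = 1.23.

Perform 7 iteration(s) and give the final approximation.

Equation: x = sin(x) + 1
Fixed-point form: x = sin(x) + 1
x₀ = 1.23

x_1 = g(1.230000) = 1.942489
x_2 = g(1.942489) = 1.931714
x_3 = g(1.931714) = 1.935573
x_4 = g(1.935573) = 1.934203
x_5 = g(1.934203) = 1.934691
x_6 = g(1.934691) = 1.934518
x_7 = g(1.934518) = 1.934579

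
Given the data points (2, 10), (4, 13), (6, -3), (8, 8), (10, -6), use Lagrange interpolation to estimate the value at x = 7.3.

Lagrange interpolation formula:
P(x) = Σ yᵢ × Lᵢ(x)
where Lᵢ(x) = Π_{j≠i} (x - xⱼ)/(xᵢ - xⱼ)

L_0(7.3) = (7.3 - 4)/(2 - 4) × (7.3 - 6)/(2 - 6) × (7.3 - 8)/(2 - 8) × (7.3 - 10)/(2 - 10) = 0.021115
L_1(7.3) = (7.3 - 2)/(4 - 2) × (7.3 - 6)/(4 - 6) × (7.3 - 8)/(4 - 8) × (7.3 - 10)/(4 - 10) = -0.135647
L_2(7.3) = (7.3 - 2)/(6 - 2) × (7.3 - 4)/(6 - 4) × (7.3 - 8)/(6 - 8) × (7.3 - 10)/(6 - 10) = 0.516502
L_3(7.3) = (7.3 - 2)/(8 - 2) × (7.3 - 4)/(8 - 4) × (7.3 - 6)/(8 - 6) × (7.3 - 10)/(8 - 10) = 0.639478
L_4(7.3) = (7.3 - 2)/(10 - 2) × (7.3 - 4)/(10 - 4) × (7.3 - 6)/(10 - 6) × (7.3 - 8)/(10 - 8) = -0.041448

P(7.3) = 10×L_0(7.3) + 13×L_1(7.3) + (-3)×L_2(7.3) + 8×L_3(7.3) + (-6)×L_4(7.3)
P(7.3) = 2.262745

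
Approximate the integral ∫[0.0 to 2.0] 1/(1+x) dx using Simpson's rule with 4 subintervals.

f(x) = 1/(1+x)
a = 0.0, b = 2.0, n = 4
h = (b - a)/n = 0.500000

Simpson's rule: (h/3)[f(x₀) + 4f(x₁) + 2f(x₂) + ... + f(xₙ)]

x_0 = 0.0000, f(x_0) = 1.000000, coefficient = 1
x_1 = 0.5000, f(x_1) = 0.666667, coefficient = 4
x_2 = 1.0000, f(x_2) = 0.500000, coefficient = 2
x_3 = 1.5000, f(x_3) = 0.400000, coefficient = 4
x_4 = 2.0000, f(x_4) = 0.333333, coefficient = 1

I ≈ (0.500000/3) × 6.600000 = 1.100000
Exact value: 1.098612
Error: 0.001388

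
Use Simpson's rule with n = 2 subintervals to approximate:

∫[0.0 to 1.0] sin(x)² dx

f(x) = sin(x)²
a = 0.0, b = 1.0, n = 2
h = (b - a)/n = 0.500000

Simpson's rule: (h/3)[f(x₀) + 4f(x₁) + 2f(x₂) + ... + f(xₙ)]

x_0 = 0.0000, f(x_0) = 0.000000, coefficient = 1
x_1 = 0.5000, f(x_1) = 0.229849, coefficient = 4
x_2 = 1.0000, f(x_2) = 0.708073, coefficient = 1

I ≈ (0.500000/3) × 1.627469 = 0.271245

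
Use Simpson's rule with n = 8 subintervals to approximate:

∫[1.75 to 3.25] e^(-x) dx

f(x) = e^(-x)
a = 1.75, b = 3.25, n = 8
h = (b - a)/n = 0.187500

Simpson's rule: (h/3)[f(x₀) + 4f(x₁) + 2f(x₂) + ... + f(xₙ)]

x_0 = 1.7500, f(x_0) = 0.173774, coefficient = 1
x_1 = 1.9375, f(x_1) = 0.144064, coefficient = 4
x_2 = 2.1250, f(x_2) = 0.119433, coefficient = 2
x_3 = 2.3125, f(x_3) = 0.099013, coefficient = 4
x_4 = 2.5000, f(x_4) = 0.082085, coefficient = 2
x_5 = 2.6875, f(x_5) = 0.068051, coefficient = 4
x_6 = 2.8750, f(x_6) = 0.056416, coefficient = 2
x_7 = 3.0625, f(x_7) = 0.046771, coefficient = 4
x_8 = 3.2500, f(x_8) = 0.038774, coefficient = 1

I ≈ (0.187500/3) × 2.160011 = 0.135001
Exact value: 0.135000
Error: 0.000001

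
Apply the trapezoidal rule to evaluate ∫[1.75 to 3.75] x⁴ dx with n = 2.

f(x) = x⁴
a = 1.75, b = 3.75, n = 2
h = (b - a)/n = 1.000000

Trapezoidal rule: (h/2)[f(x₀) + 2f(x₁) + 2f(x₂) + ... + f(xₙ)]

x_0 = 1.7500, f(x_0) = 9.378906, coefficient = 1
x_1 = 2.7500, f(x_1) = 57.191406, coefficient = 2
x_2 = 3.7500, f(x_2) = 197.753906, coefficient = 1

I ≈ (1.000000/2) × 321.515625 = 160.757812
Exact value: 145.032813
Error: 15.725000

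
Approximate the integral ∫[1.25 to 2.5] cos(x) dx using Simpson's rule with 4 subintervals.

f(x) = cos(x)
a = 1.25, b = 2.5, n = 4
h = (b - a)/n = 0.312500

Simpson's rule: (h/3)[f(x₀) + 4f(x₁) + 2f(x₂) + ... + f(xₙ)]

x_0 = 1.2500, f(x_0) = 0.315322, coefficient = 1
x_1 = 1.5625, f(x_1) = 0.008296, coefficient = 4
x_2 = 1.8750, f(x_2) = -0.299534, coefficient = 2
x_3 = 2.1875, f(x_3) = -0.578349, coefficient = 4
x_4 = 2.5000, f(x_4) = -0.801144, coefficient = 1

I ≈ (0.312500/3) × -3.365100 = -0.350531
Exact value: -0.350512
Error: 0.000019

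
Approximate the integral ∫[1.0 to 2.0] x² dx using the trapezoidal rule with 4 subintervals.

f(x) = x²
a = 1.0, b = 2.0, n = 4
h = (b - a)/n = 0.250000

Trapezoidal rule: (h/2)[f(x₀) + 2f(x₁) + 2f(x₂) + ... + f(xₙ)]

x_0 = 1.0000, f(x_0) = 1.000000, coefficient = 1
x_1 = 1.2500, f(x_1) = 1.562500, coefficient = 2
x_2 = 1.5000, f(x_2) = 2.250000, coefficient = 2
x_3 = 1.7500, f(x_3) = 3.062500, coefficient = 2
x_4 = 2.0000, f(x_4) = 4.000000, coefficient = 1

I ≈ (0.250000/2) × 18.750000 = 2.343750
Exact value: 2.333333
Error: 0.010417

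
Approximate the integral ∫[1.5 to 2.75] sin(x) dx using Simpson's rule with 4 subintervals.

f(x) = sin(x)
a = 1.5, b = 2.75, n = 4
h = (b - a)/n = 0.312500

Simpson's rule: (h/3)[f(x₀) + 4f(x₁) + 2f(x₂) + ... + f(xₙ)]

x_0 = 1.5000, f(x_0) = 0.997495, coefficient = 1
x_1 = 1.8125, f(x_1) = 0.970932, coefficient = 4
x_2 = 2.1250, f(x_2) = 0.850320, coefficient = 2
x_3 = 2.4375, f(x_3) = 0.647343, coefficient = 4
x_4 = 2.7500, f(x_4) = 0.381661, coefficient = 1

I ≈ (0.312500/3) × 9.552892 = 0.995093
Exact value: 0.995040
Error: 0.000053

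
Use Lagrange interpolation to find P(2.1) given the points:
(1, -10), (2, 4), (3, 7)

Lagrange interpolation formula:
P(x) = Σ yᵢ × Lᵢ(x)
where Lᵢ(x) = Π_{j≠i} (x - xⱼ)/(xᵢ - xⱼ)

L_0(2.1) = (2.1 - 2)/(1 - 2) × (2.1 - 3)/(1 - 3) = -0.045000
L_1(2.1) = (2.1 - 1)/(2 - 1) × (2.1 - 3)/(2 - 3) = 0.990000
L_2(2.1) = (2.1 - 1)/(3 - 1) × (2.1 - 2)/(3 - 2) = 0.055000

P(2.1) = (-10)×L_0(2.1) + 4×L_1(2.1) + 7×L_2(2.1)
P(2.1) = 4.795000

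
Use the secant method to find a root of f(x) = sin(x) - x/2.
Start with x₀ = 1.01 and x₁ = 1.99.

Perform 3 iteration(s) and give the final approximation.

f(x) = sin(x) - x/2
x₀ = 1.01, x₁ = 1.99

Secant formula: x_{n+1} = x_n - f(x_n)(x_n - x_{n-1})/(f(x_n) - f(x_{n-1}))

Iteration 1:
  f(1.010000) = 0.341832
  f(1.990000) = -0.081587
  x_2 = 1.990000 - (-0.081587)×(1.990000 - 1.010000)/(-0.081587 - 0.341832)
       = 1.801168
Iteration 2:
  f(1.990000) = -0.081587
  f(1.801168) = 0.072998
  x_3 = 1.801168 - 0.072998×(1.801168 - 1.990000)/(0.072998 - (-0.081587))
       = 1.890338
Iteration 3:
  f(1.801168) = 0.072998
  f(1.890338) = 0.004210
  x_4 = 1.890338 - 0.004210×(1.890338 - 1.801168)/(0.004210 - 0.072998)
       = 1.895796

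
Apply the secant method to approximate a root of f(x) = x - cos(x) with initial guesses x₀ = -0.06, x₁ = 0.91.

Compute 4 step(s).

f(x) = x - cos(x)
x₀ = -0.06, x₁ = 0.91

Secant formula: x_{n+1} = x_n - f(x_n)(x_n - x_{n-1})/(f(x_n) - f(x_{n-1}))

Iteration 1:
  f(-0.060000) = -1.058201
  f(0.910000) = 0.296254
  x_2 = 0.910000 - 0.296254×(0.910000 - (-0.060000))/(0.296254 - (-1.058201))
       = 0.697836
Iteration 2:
  f(0.910000) = 0.296254
  f(0.697836) = -0.068399
  x_3 = 0.697836 - (-0.068399)×(0.697836 - 0.910000)/(-0.068399 - 0.296254)
       = 0.737632
Iteration 3:
  f(0.697836) = -0.068399
  f(0.737632) = -0.002431
  x_4 = 0.737632 - (-0.002431)×(0.737632 - 0.697836)/(-0.002431 - (-0.068399))
       = 0.739099
Iteration 4:
  f(0.737632) = -0.002431
  f(0.739099) = 0.000023
  x_5 = 0.739099 - 0.000023×(0.739099 - 0.737632)/(0.000023 - (-0.002431))
       = 0.739085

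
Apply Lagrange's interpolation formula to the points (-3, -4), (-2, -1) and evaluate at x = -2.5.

Lagrange interpolation formula:
P(x) = Σ yᵢ × Lᵢ(x)
where Lᵢ(x) = Π_{j≠i} (x - xⱼ)/(xᵢ - xⱼ)

L_0(-2.5) = (-2.5 - (-2))/(-3 - (-2)) = 0.500000
L_1(-2.5) = (-2.5 - (-3))/(-2 - (-3)) = 0.500000

P(-2.5) = (-4)×L_0(-2.5) + (-1)×L_1(-2.5)
P(-2.5) = -2.500000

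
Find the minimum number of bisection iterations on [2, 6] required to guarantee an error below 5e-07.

We need (b-a)/2^n ≤ 5e-07
(6 - 2)/2^n ≤ 5e-07
4/2^n ≤ 5e-07
2^n ≥ 8000000
n ≥ log₂(8000000) = 22.93
n ≥ 23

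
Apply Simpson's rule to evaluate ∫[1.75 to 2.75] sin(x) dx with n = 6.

f(x) = sin(x)
a = 1.75, b = 2.75, n = 6
h = (b - a)/n = 0.166667

Simpson's rule: (h/3)[f(x₀) + 4f(x₁) + 2f(x₂) + ... + f(xₙ)]

x_0 = 1.7500, f(x_0) = 0.983986, coefficient = 1
x_1 = 1.9167, f(x_1) = 0.940781, coefficient = 4
x_2 = 2.0833, f(x_2) = 0.871503, coefficient = 2
x_3 = 2.2500, f(x_3) = 0.778073, coefficient = 4
x_4 = 2.4167, f(x_4) = 0.663080, coefficient = 2
x_5 = 2.5833, f(x_5) = 0.529711, coefficient = 4
x_6 = 2.7500, f(x_6) = 0.381661, coefficient = 1

I ≈ (0.166667/3) × 13.429072 = 0.746060
Exact value: 0.746056
Error: 0.000003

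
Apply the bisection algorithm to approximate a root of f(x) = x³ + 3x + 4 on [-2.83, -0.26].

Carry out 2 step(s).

f(x) = x³ + 3x + 4
Initial interval: [-2.83, -0.26]

Iteration 1:
  c_1 = (-2.830000 + (-0.260000))/2 = -1.545000
  f(c_1) = f(-1.545000) = -4.322954
  f(a) × f(c) ≥ 0, new interval: [-1.545000, -0.260000]
Iteration 2:
  c_2 = (-1.545000 + (-0.260000))/2 = -0.902500
  f(c_2) = f(-0.902500) = 0.557408
  f(a) × f(c) < 0, new interval: [-1.545000, -0.902500]

After 2 iteration(s), the approximation is c_2 = -0.902500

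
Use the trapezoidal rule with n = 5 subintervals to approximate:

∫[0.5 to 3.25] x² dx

f(x) = x²
a = 0.5, b = 3.25, n = 5
h = (b - a)/n = 0.550000

Trapezoidal rule: (h/2)[f(x₀) + 2f(x₁) + 2f(x₂) + ... + f(xₙ)]

x_0 = 0.5000, f(x_0) = 0.250000, coefficient = 1
x_1 = 1.0500, f(x_1) = 1.102500, coefficient = 2
x_2 = 1.6000, f(x_2) = 2.560000, coefficient = 2
x_3 = 2.1500, f(x_3) = 4.622500, coefficient = 2
x_4 = 2.7000, f(x_4) = 7.290000, coefficient = 2
x_5 = 3.2500, f(x_5) = 10.562500, coefficient = 1

I ≈ (0.550000/2) × 41.962500 = 11.539688
Exact value: 11.401042
Error: 0.138646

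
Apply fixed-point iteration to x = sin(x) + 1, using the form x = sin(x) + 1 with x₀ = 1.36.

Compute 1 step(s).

Equation: x = sin(x) + 1
Fixed-point form: x = sin(x) + 1
x₀ = 1.36

x_1 = g(1.360000) = 1.977865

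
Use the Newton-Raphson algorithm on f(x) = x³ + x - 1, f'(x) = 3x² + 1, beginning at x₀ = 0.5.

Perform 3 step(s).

f(x) = x³ + x - 1
f'(x) = 3x² + 1
x₀ = 0.5

Newton-Raphson formula: x_{n+1} = x_n - f(x_n)/f'(x_n)

Iteration 1:
  f(0.500000) = -0.375000
  f'(0.500000) = 1.750000
  x_1 = 0.500000 - (-0.375000)/1.750000 = 0.714286
Iteration 2:
  f(0.714286) = 0.078717
  f'(0.714286) = 2.530612
  x_2 = 0.714286 - 0.078717/2.530612 = 0.683180
Iteration 3:
  f(0.683180) = 0.002043
  f'(0.683180) = 2.400204
  x_3 = 0.683180 - 0.002043/2.400204 = 0.682328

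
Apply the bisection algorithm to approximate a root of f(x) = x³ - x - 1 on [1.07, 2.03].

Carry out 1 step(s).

f(x) = x³ - x - 1
Initial interval: [1.07, 2.03]

Iteration 1:
  c_1 = (1.070000 + 2.030000)/2 = 1.550000
  f(c_1) = f(1.550000) = 1.173875
  f(a) × f(c) < 0, new interval: [1.070000, 1.550000]

After 1 iteration(s), the approximation is c_1 = 1.550000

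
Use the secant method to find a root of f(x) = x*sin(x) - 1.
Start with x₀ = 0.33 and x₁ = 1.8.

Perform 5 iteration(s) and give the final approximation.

f(x) = x*sin(x) - 1
x₀ = 0.33, x₁ = 1.8

Secant formula: x_{n+1} = x_n - f(x_n)(x_n - x_{n-1})/(f(x_n) - f(x_{n-1}))

Iteration 1:
  f(0.330000) = -0.893066
  f(1.800000) = 0.752926
  x_2 = 1.800000 - 0.752926×(1.800000 - 0.330000)/(0.752926 - (-0.893066))
       = 1.127578
Iteration 2:
  f(1.800000) = 0.752926
  f(1.127578) = 0.018627
  x_3 = 1.127578 - 0.018627×(1.127578 - 1.800000)/(0.018627 - 0.752926)
       = 1.110521
Iteration 3:
  f(1.127578) = 0.018627
  f(1.110521) = -0.005051
  x_4 = 1.110521 - (-0.005051)×(1.110521 - 1.127578)/(-0.005051 - 0.018627)
       = 1.114159
Iteration 4:
  f(1.110521) = -0.005051
  f(1.114159) = 0.000003
  x_5 = 1.114159 - 0.000003×(1.114159 - 1.110521)/(0.000003 - (-0.005051))
       = 1.114157
Iteration 5:
  f(1.114159) = 0.000003
  f(1.114157) = 0.000000
  x_6 = 1.114157 - 0.000000×(1.114157 - 1.114159)/(0.000000 - 0.000003)
       = 1.114157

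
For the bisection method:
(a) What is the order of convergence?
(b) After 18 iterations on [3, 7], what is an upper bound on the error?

(a) Bisection has linear (order 1) convergence; the error is halved each step.

(b) Error bound = (b-a)/2^n = (7 - 3)/2^{18}
    = 4/2^{18}

(a) 1 (linear); (b) error ≤ 1.53e-05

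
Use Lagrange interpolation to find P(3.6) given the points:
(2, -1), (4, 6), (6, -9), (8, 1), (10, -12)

Lagrange interpolation formula:
P(x) = Σ yᵢ × Lᵢ(x)
where Lᵢ(x) = Π_{j≠i} (x - xⱼ)/(xᵢ - xⱼ)

L_0(3.6) = (3.6 - 4)/(2 - 4) × (3.6 - 6)/(2 - 6) × (3.6 - 8)/(2 - 8) × (3.6 - 10)/(2 - 10) = 0.070400
L_1(3.6) = (3.6 - 2)/(4 - 2) × (3.6 - 6)/(4 - 6) × (3.6 - 8)/(4 - 8) × (3.6 - 10)/(4 - 10) = 1.126400
L_2(3.6) = (3.6 - 2)/(6 - 2) × (3.6 - 4)/(6 - 4) × (3.6 - 8)/(6 - 8) × (3.6 - 10)/(6 - 10) = -0.281600
L_3(3.6) = (3.6 - 2)/(8 - 2) × (3.6 - 4)/(8 - 4) × (3.6 - 6)/(8 - 6) × (3.6 - 10)/(8 - 10) = 0.102400
L_4(3.6) = (3.6 - 2)/(10 - 2) × (3.6 - 4)/(10 - 4) × (3.6 - 6)/(10 - 6) × (3.6 - 8)/(10 - 8) = -0.017600

P(3.6) = (-1)×L_0(3.6) + 6×L_1(3.6) + (-9)×L_2(3.6) + 1×L_3(3.6) + (-12)×L_4(3.6)
P(3.6) = 9.536000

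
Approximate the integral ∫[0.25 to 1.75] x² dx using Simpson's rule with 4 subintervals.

f(x) = x²
a = 0.25, b = 1.75, n = 4
h = (b - a)/n = 0.375000

Simpson's rule: (h/3)[f(x₀) + 4f(x₁) + 2f(x₂) + ... + f(xₙ)]

x_0 = 0.2500, f(x_0) = 0.062500, coefficient = 1
x_1 = 0.6250, f(x_1) = 0.390625, coefficient = 4
x_2 = 1.0000, f(x_2) = 1.000000, coefficient = 2
x_3 = 1.3750, f(x_3) = 1.890625, coefficient = 4
x_4 = 1.7500, f(x_4) = 3.062500, coefficient = 1

I ≈ (0.375000/3) × 14.250000 = 1.781250
Exact value: 1.781250
Error: 0.000000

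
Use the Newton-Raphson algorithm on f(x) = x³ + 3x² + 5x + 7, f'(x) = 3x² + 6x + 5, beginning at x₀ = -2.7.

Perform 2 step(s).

f(x) = x³ + 3x² + 5x + 7
f'(x) = 3x² + 6x + 5
x₀ = -2.7

Newton-Raphson formula: x_{n+1} = x_n - f(x_n)/f'(x_n)

Iteration 1:
  f(-2.700000) = -4.313000
  f'(-2.700000) = 10.670000
  x_1 = -2.700000 - (-4.313000)/10.670000 = -2.295783
Iteration 2:
  f(-2.295783) = -0.767252
  f'(-2.295783) = 7.037157
  x_2 = -2.295783 - (-0.767252)/7.037157 = -2.186754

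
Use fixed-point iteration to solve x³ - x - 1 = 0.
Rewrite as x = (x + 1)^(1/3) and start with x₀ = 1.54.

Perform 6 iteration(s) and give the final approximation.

Equation: x³ - x - 1 = 0
Fixed-point form: x = (x + 1)^(1/3)
x₀ = 1.54

x_1 = g(1.540000) = 1.364409
x_2 = g(1.364409) = 1.332215
x_3 = g(1.332215) = 1.326140
x_4 = g(1.326140) = 1.324988
x_5 = g(1.324988) = 1.324769
x_6 = g(1.324769) = 1.324728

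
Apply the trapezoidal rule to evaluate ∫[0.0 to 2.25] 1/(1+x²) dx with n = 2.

f(x) = 1/(1+x²)
a = 0.0, b = 2.25, n = 2
h = (b - a)/n = 1.125000

Trapezoidal rule: (h/2)[f(x₀) + 2f(x₁) + 2f(x₂) + ... + f(xₙ)]

x_0 = 0.0000, f(x_0) = 1.000000, coefficient = 1
x_1 = 1.1250, f(x_1) = 0.441379, coefficient = 2
x_2 = 2.2500, f(x_2) = 0.164948, coefficient = 1

I ≈ (1.125000/2) × 2.047707 = 1.151835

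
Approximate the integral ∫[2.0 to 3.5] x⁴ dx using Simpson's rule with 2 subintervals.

f(x) = x⁴
a = 2.0, b = 3.5, n = 2
h = (b - a)/n = 0.750000

Simpson's rule: (h/3)[f(x₀) + 4f(x₁) + 2f(x₂) + ... + f(xₙ)]

x_0 = 2.0000, f(x_0) = 16.000000, coefficient = 1
x_1 = 2.7500, f(x_1) = 57.191406, coefficient = 4
x_2 = 3.5000, f(x_2) = 150.062500, coefficient = 1

I ≈ (0.750000/3) × 394.828125 = 98.707031
Exact value: 98.643750
Error: 0.063281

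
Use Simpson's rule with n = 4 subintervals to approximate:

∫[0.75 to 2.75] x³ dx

f(x) = x³
a = 0.75, b = 2.75, n = 4
h = (b - a)/n = 0.500000

Simpson's rule: (h/3)[f(x₀) + 4f(x₁) + 2f(x₂) + ... + f(xₙ)]

x_0 = 0.7500, f(x_0) = 0.421875, coefficient = 1
x_1 = 1.2500, f(x_1) = 1.953125, coefficient = 4
x_2 = 1.7500, f(x_2) = 5.359375, coefficient = 2
x_3 = 2.2500, f(x_3) = 11.390625, coefficient = 4
x_4 = 2.7500, f(x_4) = 20.796875, coefficient = 1

I ≈ (0.500000/3) × 85.312500 = 14.218750
Exact value: 14.218750
Error: 0.000000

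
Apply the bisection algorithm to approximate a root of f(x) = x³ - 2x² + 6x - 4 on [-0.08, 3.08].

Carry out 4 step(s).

f(x) = x³ - 2x² + 6x - 4
Initial interval: [-0.08, 3.08]

Iteration 1:
  c_1 = (-0.080000 + 3.080000)/2 = 1.500000
  f(c_1) = f(1.500000) = 3.875000
  f(a) × f(c) < 0, new interval: [-0.080000, 1.500000]
Iteration 2:
  c_2 = (-0.080000 + 1.500000)/2 = 0.710000
  f(c_2) = f(0.710000) = -0.390289
  f(a) × f(c) ≥ 0, new interval: [0.710000, 1.500000]
Iteration 3:
  c_3 = (0.710000 + 1.500000)/2 = 1.105000
  f(c_3) = f(1.105000) = 1.537183
  f(a) × f(c) < 0, new interval: [0.710000, 1.105000]
Iteration 4:
  c_4 = (0.710000 + 1.105000)/2 = 0.907500
  f(c_4) = f(0.907500) = 0.545265
  f(a) × f(c) < 0, new interval: [0.710000, 0.907500]

After 4 iteration(s), the approximation is c_4 = 0.907500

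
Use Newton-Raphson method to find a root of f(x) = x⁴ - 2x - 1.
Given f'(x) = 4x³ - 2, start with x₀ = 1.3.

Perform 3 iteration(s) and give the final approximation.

f(x) = x⁴ - 2x - 1
f'(x) = 4x³ - 2
x₀ = 1.3

Newton-Raphson formula: x_{n+1} = x_n - f(x_n)/f'(x_n)

Iteration 1:
  f(1.300000) = -0.743900
  f'(1.300000) = 6.788000
  x_1 = 1.300000 - (-0.743900)/6.788000 = 1.409590
Iteration 2:
  f(1.409590) = 0.128771
  f'(1.409590) = 9.203116
  x_2 = 1.409590 - 0.128771/9.203116 = 1.395598
Iteration 3:
  f(1.395598) = 0.002319
  f'(1.395598) = 8.872799
  x_3 = 1.395598 - 0.002319/8.872799 = 1.395337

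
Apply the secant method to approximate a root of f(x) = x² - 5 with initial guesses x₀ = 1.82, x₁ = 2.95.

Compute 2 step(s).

f(x) = x² - 5
x₀ = 1.82, x₁ = 2.95

Secant formula: x_{n+1} = x_n - f(x_n)(x_n - x_{n-1})/(f(x_n) - f(x_{n-1}))

Iteration 1:
  f(1.820000) = -1.687600
  f(2.950000) = 3.702500
  x_2 = 2.950000 - 3.702500×(2.950000 - 1.820000)/(3.702500 - (-1.687600))
       = 2.173795
Iteration 2:
  f(2.950000) = 3.702500
  f(2.173795) = -0.274617
  x_3 = 2.173795 - (-0.274617)×(2.173795 - 2.950000)/(-0.274617 - 3.702500)
       = 2.227391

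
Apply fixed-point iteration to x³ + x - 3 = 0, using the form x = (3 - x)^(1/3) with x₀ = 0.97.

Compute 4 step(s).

Equation: x³ + x - 3 = 0
Fixed-point form: x = (3 - x)^(1/3)
x₀ = 0.97

x_1 = g(0.970000) = 1.266189
x_2 = g(1.266189) = 1.201344
x_3 = g(1.201344) = 1.216138
x_4 = g(1.216138) = 1.212794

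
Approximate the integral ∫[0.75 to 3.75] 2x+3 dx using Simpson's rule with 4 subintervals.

f(x) = 2x+3
a = 0.75, b = 3.75, n = 4
h = (b - a)/n = 0.750000

Simpson's rule: (h/3)[f(x₀) + 4f(x₁) + 2f(x₂) + ... + f(xₙ)]

x_0 = 0.7500, f(x_0) = 4.500000, coefficient = 1
x_1 = 1.5000, f(x_1) = 6.000000, coefficient = 4
x_2 = 2.2500, f(x_2) = 7.500000, coefficient = 2
x_3 = 3.0000, f(x_3) = 9.000000, coefficient = 4
x_4 = 3.7500, f(x_4) = 10.500000, coefficient = 1

I ≈ (0.750000/3) × 90.000000 = 22.500000
Exact value: 22.500000
Error: 0.000000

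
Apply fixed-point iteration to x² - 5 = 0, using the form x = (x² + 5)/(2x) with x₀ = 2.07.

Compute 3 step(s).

Equation: x² - 5 = 0
Fixed-point form: x = (x² + 5)/(2x)
x₀ = 2.07

x_1 = g(2.070000) = 2.242729
x_2 = g(2.242729) = 2.236078
x_3 = g(2.236078) = 2.236068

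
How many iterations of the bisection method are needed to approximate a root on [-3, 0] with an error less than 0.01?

We need (b-a)/2^n ≤ 0.01
(0 - (-3))/2^n ≤ 0.01
3/2^n ≤ 0.01
2^n ≥ 300
n ≥ log₂(300) = 8.23
n ≥ 9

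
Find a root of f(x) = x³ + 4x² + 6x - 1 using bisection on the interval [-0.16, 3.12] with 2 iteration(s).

f(x) = x³ + 4x² + 6x - 1
Initial interval: [-0.16, 3.12]

Iteration 1:
  c_1 = (-0.160000 + 3.120000)/2 = 1.480000
  f(c_1) = f(1.480000) = 19.883392
  f(a) × f(c) < 0, new interval: [-0.160000, 1.480000]
Iteration 2:
  c_2 = (-0.160000 + 1.480000)/2 = 0.660000
  f(c_2) = f(0.660000) = 4.989896
  f(a) × f(c) < 0, new interval: [-0.160000, 0.660000]

After 2 iteration(s), the approximation is c_2 = 0.660000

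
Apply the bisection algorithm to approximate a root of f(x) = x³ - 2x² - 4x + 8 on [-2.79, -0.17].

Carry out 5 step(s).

f(x) = x³ - 2x² - 4x + 8
Initial interval: [-2.79, -0.17]

Iteration 1:
  c_1 = (-2.790000 + (-0.170000))/2 = -1.480000
  f(c_1) = f(-1.480000) = 6.297408
  f(a) × f(c) < 0, new interval: [-2.790000, -1.480000]
Iteration 2:
  c_2 = (-2.790000 + (-1.480000))/2 = -2.135000
  f(c_2) = f(-2.135000) = -2.308260
  f(a) × f(c) ≥ 0, new interval: [-2.135000, -1.480000]
Iteration 3:
  c_3 = (-2.135000 + (-1.480000))/2 = -1.807500
  f(c_3) = f(-1.807500) = 2.790683
  f(a) × f(c) < 0, new interval: [-2.135000, -1.807500]
Iteration 4:
  c_4 = (-2.135000 + (-1.807500))/2 = -1.971250
  f(c_4) = f(-1.971250) = 0.453411
  f(a) × f(c) < 0, new interval: [-2.135000, -1.971250]
Iteration 5:
  c_5 = (-2.135000 + (-1.971250))/2 = -2.053125
  f(c_5) = f(-2.053125) = -0.872728
  f(a) × f(c) ≥ 0, new interval: [-2.053125, -1.971250]

After 5 iteration(s), the approximation is c_5 = -2.053125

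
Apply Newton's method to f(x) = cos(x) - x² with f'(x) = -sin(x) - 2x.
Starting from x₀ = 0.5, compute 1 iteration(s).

f(x) = cos(x) - x²
f'(x) = -sin(x) - 2x
x₀ = 0.5

Newton-Raphson formula: x_{n+1} = x_n - f(x_n)/f'(x_n)

Iteration 1:
  f(0.500000) = 0.627583
  f'(0.500000) = -1.479426
  x_1 = 0.500000 - 0.627583/(-1.479426) = 0.924207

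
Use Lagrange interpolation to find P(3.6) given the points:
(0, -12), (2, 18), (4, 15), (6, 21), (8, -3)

Lagrange interpolation formula:
P(x) = Σ yᵢ × Lᵢ(x)
where Lᵢ(x) = Π_{j≠i} (x - xⱼ)/(xᵢ - xⱼ)

L_0(3.6) = (3.6 - 2)/(0 - 2) × (3.6 - 4)/(0 - 4) × (3.6 - 6)/(0 - 6) × (3.6 - 8)/(0 - 8) = -0.017600
L_1(3.6) = (3.6 - 0)/(2 - 0) × (3.6 - 4)/(2 - 4) × (3.6 - 6)/(2 - 6) × (3.6 - 8)/(2 - 8) = 0.158400
L_2(3.6) = (3.6 - 0)/(4 - 0) × (3.6 - 2)/(4 - 2) × (3.6 - 6)/(4 - 6) × (3.6 - 8)/(4 - 8) = 0.950400
L_3(3.6) = (3.6 - 0)/(6 - 0) × (3.6 - 2)/(6 - 2) × (3.6 - 4)/(6 - 4) × (3.6 - 8)/(6 - 8) = -0.105600
L_4(3.6) = (3.6 - 0)/(8 - 0) × (3.6 - 2)/(8 - 2) × (3.6 - 4)/(8 - 4) × (3.6 - 6)/(8 - 6) = 0.014400

P(3.6) = (-12)×L_0(3.6) + 18×L_1(3.6) + 15×L_2(3.6) + 21×L_3(3.6) + (-3)×L_4(3.6)
P(3.6) = 15.057600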